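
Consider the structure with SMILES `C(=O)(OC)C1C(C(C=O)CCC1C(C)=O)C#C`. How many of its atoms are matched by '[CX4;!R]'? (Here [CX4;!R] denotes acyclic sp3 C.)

2

The query [CX4;!R] means: aliphatic carbon with four total connections, not in a ring.
Check the 17 heavy atoms by environment: 6× C (X4, in 6-ring) → no; 3× C (X3, acyclic) → no; 3× O (X1, acyclic) → no; 1× O (X2, acyclic) → no; 2× C (X4, acyclic) → match; 2× C (X2, acyclic) → no.
That gives 2 matching atoms.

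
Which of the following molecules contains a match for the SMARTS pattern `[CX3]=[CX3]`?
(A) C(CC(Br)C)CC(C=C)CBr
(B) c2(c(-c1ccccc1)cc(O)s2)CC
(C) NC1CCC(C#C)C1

[CX3]=[CX3] describes a non-aromatic C=C double bond between two sp2 carbons (an alkene).
(A) contains a vinyl group (-CH=CH2), which satisfies every atom and bond constraint.
(B) has an ethyl group (-CH2CH3) but its C-C bond is a single bond between CX4 carbons, not CX3=CX3.
(C) has an ethynyl group (-C#CH) but the C-C bond is a triple bond, not a double bond.
So the answer is (A).

A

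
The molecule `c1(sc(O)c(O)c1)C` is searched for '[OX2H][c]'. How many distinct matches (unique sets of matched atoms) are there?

[OX2H][c] is the SMARTS for a phenol: a hydroxyl oxygen attached to an aromatic carbon.
The molecule carries 2 separate instances of a hydroxyl group (-OH) meeting every constraint; each maps to a distinct set of atoms, giving 2 matches.

2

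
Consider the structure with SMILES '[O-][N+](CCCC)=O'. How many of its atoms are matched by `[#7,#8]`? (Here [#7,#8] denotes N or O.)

3

Check the 7 heavy atoms by environment: 4× C → no; 1× N (charge +1) → match; 1× O (charge -1) → match; 1× O → match.
Summing the matching environments: 1 + 1 + 1 = 3 matching atoms.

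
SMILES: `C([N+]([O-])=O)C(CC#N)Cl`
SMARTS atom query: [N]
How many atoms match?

2

The query [N] means: uppercase N matches aliphatic (non-aromatic) nitrogen only.
Check the 9 heavy atoms by environment: 4× C → no; 1× N → match; 1× Cl → no; 1× N (charge +1) → match; 1× O (charge -1) → no; 1× O → no.
Summing the matching environments: 1 + 1 = 2 matching atoms.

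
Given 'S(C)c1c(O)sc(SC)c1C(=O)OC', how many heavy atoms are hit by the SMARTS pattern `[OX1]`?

1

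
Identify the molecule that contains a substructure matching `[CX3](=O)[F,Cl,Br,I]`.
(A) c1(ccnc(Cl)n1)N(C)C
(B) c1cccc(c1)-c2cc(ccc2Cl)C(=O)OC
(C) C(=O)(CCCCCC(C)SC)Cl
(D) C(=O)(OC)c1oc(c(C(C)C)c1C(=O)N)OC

[CX3](=O)[F,Cl,Br,I] describes a carbonyl carbon bonded to a halogen (an acyl halide).
(A) has a chloro substituent but the Cl is not on a carbonyl carbon.
(B) has a chloro substituent but the Cl is not on a carbonyl carbon.
(C) contains an acyl chloride (-C(=O)Cl), which satisfies every atom and bond constraint.
(D) has a methyl-ester group (-C(=O)OCH3) but the carbonyl is bonded to -O-C, not to a halogen.
So the answer is (C).

C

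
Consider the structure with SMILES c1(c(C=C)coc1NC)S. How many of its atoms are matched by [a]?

5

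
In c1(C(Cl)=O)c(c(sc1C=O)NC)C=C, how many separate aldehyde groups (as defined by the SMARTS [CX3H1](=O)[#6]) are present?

1

[CX3H1](=O)[#6] is the SMARTS for an aldehyde: an sp2 carbon with one H, double-bonded to O and single-bonded to carbon.
Exactly one fragment in the molecule meets all constraints, giving 1 match.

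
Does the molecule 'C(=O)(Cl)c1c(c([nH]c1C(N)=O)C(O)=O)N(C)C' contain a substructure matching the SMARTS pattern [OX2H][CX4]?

No

The pattern [OX2H][CX4] describes a hydroxyl oxygen bound to an sp3 (X4) carbon — an aliphatic alcohol.
The closest candidate here is a carboxylic acid group (-C(=O)OH), but the -OH is on a CX3 carbonyl carbon, not a CX4 carbon. No other fragment satisfies the full query, so there is no match.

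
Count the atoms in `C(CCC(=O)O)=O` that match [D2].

The query [D2] means: atom with exactly two heavy-atom neighbours.
Check the 7 heavy atoms by environment: 3× C (D2) → match; 3× O (D1) → no; 1× C (D3) → no.
That gives 3 matching atoms.

3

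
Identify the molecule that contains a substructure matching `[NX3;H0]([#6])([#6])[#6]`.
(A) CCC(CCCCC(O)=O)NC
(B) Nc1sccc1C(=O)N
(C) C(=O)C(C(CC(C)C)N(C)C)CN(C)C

C

[NX3;H0]([#6])([#6])[#6] describes a trivalent nitrogen with no H, bonded to three carbons (a tertiary amine).
(A) has an N-methylamino group (-NHCH3) but the nitrogen still has one H (H1), not H0.
(B) has a primary amino group (-NH2) but the nitrogen has H2, not H0 with three carbons.
(C) contains a dimethylamino group (-N(CH3)2), which satisfies every atom and bond constraint.
So the answer is (C).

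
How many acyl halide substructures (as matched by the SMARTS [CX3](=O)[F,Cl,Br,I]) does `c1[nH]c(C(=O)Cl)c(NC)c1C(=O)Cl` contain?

[CX3](=O)[F,Cl,Br,I] is the SMARTS for an acyl halide: a carbonyl carbon bonded to a halogen.
The molecule carries 2 separate instances of an acyl chloride (-C(=O)Cl) meeting every constraint; each maps to a distinct set of atoms, giving 2 matches.

2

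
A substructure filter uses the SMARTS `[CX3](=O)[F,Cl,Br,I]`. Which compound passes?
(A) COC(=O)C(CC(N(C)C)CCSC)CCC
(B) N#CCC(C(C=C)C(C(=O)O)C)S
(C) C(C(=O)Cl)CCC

[CX3](=O)[F,Cl,Br,I] describes a carbonyl carbon bonded to a halogen (an acyl halide).
(A) has a methyl-ester group (-C(=O)OCH3) but the carbonyl is bonded to -O-C, not to a halogen.
(B) has a carboxylic acid group (-C(=O)OH) but the carbonyl is bonded to -OH, not to a halogen.
(C) contains an acyl chloride (-C(=O)Cl), which satisfies every atom and bond constraint.
So the answer is (C).

C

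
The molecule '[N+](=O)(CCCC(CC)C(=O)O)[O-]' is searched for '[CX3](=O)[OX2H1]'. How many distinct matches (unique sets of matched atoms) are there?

1

[CX3](=O)[OX2H1] is the SMARTS for a carboxylic acid: an sp2 carbon double-bonded to O and single-bonded to an -OH oxygen.
Exactly one fragment in the molecule meets all constraints, giving 1 match.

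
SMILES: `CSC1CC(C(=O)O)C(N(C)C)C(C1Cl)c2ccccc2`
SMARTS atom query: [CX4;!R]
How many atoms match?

The query [CX4;!R] means: aliphatic carbon with four total connections, not in a ring.
Check the 21 heavy atoms by environment: 6× C (X4, in 6-ring) → no; 6× c (aromatic, X3, in 6-ring) → no; 1× Cl (X1, acyclic) → no; 1× C (X3, acyclic) → no; 1× O (X1, acyclic) → no; 1× O (X2, acyclic) → no; 1× N (X3, acyclic) → no; 3× C (X4, acyclic) → match; 1× S (X2, acyclic) → no.
That gives 3 matching atoms.

3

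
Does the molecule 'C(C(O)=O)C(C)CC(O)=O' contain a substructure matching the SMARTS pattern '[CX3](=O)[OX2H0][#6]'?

The pattern [CX3](=O)[OX2H0][#6] describes a carbonyl carbon bonded to an oxygen that is itself bonded to carbon (no H on that O) — an ester.
The closest candidate here is a carboxylic acid group (-C(=O)OH), but the singly-bonded O carries H (OX2H1, not H0). No other fragment satisfies the full query, so there is no match.

No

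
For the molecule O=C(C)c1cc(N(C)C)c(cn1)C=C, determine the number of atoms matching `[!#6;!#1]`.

3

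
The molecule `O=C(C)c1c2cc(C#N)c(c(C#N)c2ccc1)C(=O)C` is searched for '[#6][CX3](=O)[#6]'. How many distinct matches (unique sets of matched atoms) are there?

2

[#6][CX3](=O)[#6] is the SMARTS for a ketone: a carbonyl carbon (no H) flanked by two carbons.
The molecule carries 2 separate instances of an acetyl/ketone group (-C(=O)CH3) meeting every constraint; each maps to a distinct set of atoms, giving 2 matches.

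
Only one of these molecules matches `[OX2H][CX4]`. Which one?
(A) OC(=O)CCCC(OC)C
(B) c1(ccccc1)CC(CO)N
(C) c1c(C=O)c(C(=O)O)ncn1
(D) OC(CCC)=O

[OX2H][CX4] describes a hydroxyl oxygen bound to an sp3 (X4) carbon (an aliphatic alcohol).
(A) has a methoxy ether (-OCH3) but the oxygen has H0 (ether), not H1.
(B) contains a hydroxyl group (-OH), which satisfies every atom and bond constraint.
(C) has a carboxylic acid group (-C(=O)OH) but the -OH is on a CX3 carbonyl carbon, not a CX4 carbon.
(D) has a carboxylic acid group (-C(=O)OH) but the -OH is on a CX3 carbonyl carbon, not a CX4 carbon.
So the answer is (B).

B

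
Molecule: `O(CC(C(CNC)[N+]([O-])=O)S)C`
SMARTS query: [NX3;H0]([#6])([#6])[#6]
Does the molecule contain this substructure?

No

The pattern [NX3;H0]([#6])([#6])[#6] describes a trivalent nitrogen with no H, bonded to three carbons — a tertiary amine.
The closest candidate here is an N-methylamino group (-NHCH3), but the nitrogen still has one H (H1), not H0. No other fragment satisfies the full query, so there is no match.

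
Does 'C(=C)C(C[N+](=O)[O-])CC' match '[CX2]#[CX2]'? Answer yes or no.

The pattern [CX2]#[CX2] describes a carbon-carbon triple bond — an alkyne.
The closest candidate here is a vinyl group (-CH=CH2), but the C=C is a double bond; both carbons are CX3, not CX2. No other fragment satisfies the full query, so there is no match.

No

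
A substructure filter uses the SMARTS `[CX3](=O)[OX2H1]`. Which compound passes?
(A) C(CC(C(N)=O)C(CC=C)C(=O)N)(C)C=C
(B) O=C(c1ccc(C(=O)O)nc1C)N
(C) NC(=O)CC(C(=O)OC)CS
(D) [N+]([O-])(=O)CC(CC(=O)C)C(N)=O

B

[CX3](=O)[OX2H1] describes an sp2 carbon double-bonded to O and single-bonded to an -OH oxygen (a carboxylic acid).
(A) has a primary amide (-C(=O)NH2) but the carbonyl is bonded to N, not to an -OH oxygen.
(B) contains a carboxylic acid group (-C(=O)OH), which satisfies every atom and bond constraint.
(C) has a primary amide (-C(=O)NH2) but the carbonyl is bonded to N, not to an -OH oxygen.
(D) has a primary amide (-C(=O)NH2) but the carbonyl is bonded to N, not to an -OH oxygen.
So the answer is (B).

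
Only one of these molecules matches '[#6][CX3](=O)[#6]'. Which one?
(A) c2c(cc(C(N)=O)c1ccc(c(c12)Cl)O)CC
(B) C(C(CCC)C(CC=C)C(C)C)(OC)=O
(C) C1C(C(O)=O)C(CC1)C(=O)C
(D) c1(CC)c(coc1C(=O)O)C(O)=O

[#6][CX3](=O)[#6] describes a carbonyl carbon (no H) flanked by two carbons (a ketone).
(A) has a primary amide (-C(=O)NH2) but one neighbour of the carbonyl carbon is N, not C.
(B) has a methyl-ester group (-C(=O)OCH3) but one neighbour of the carbonyl carbon is O, not C.
(C) contains an acetyl/ketone group (-C(=O)CH3), which satisfies every atom and bond constraint.
(D) has a carboxylic acid group (-C(=O)OH) but one neighbour of the carbonyl carbon is O, not C.
So the answer is (C).

C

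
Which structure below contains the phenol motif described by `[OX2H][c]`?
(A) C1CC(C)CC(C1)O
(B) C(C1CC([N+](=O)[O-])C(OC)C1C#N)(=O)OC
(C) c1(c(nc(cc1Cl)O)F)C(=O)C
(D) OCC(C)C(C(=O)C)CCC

C

[OX2H][c] describes a hydroxyl oxygen attached to an aromatic carbon (a phenol).
(A) has a hydroxyl group (-OH) but the -OH is on an aliphatic carbon, not an aromatic c.
(B) has a methoxy ether (-OCH3) but the oxygen has H0, not H1.
(C) contains a hydroxyl group (-OH), which satisfies every atom and bond constraint.
(D) has a hydroxyl group (-OH) but the -OH is on an aliphatic carbon, not an aromatic c.
So the answer is (C).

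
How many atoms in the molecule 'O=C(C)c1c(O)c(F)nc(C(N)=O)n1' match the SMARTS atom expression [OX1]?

2

Check the 14 heavy atoms by environment: 2× n (aromatic, X2) → no; 4× c (aromatic, X3) → no; 1× O (X2) → no; 2× C (X3) → no; 2× O (X1) → match; 1× N (X3) → no; 1× F (X1) → no; 1× C (X4) → no.
That gives 2 matching atoms.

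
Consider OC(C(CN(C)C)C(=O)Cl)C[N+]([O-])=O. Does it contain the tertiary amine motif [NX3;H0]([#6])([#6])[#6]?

Yes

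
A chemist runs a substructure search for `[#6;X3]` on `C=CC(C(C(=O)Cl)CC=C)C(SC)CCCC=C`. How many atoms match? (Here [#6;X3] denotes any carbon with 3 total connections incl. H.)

7

The query [#6;X3] means: any carbon (aromatic or not) with three total connections.
Check the 18 heavy atoms by environment: 8× C (X4) → no; 7× C (X3) → match; 1× O (X1) → no; 1× Cl (X1) → no; 1× S (X2) → no.
That gives 7 matching atoms.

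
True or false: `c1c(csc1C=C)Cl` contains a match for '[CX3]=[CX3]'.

True

The pattern [CX3]=[CX3] describes a non-aromatic C=C double bond between two sp2 carbons — an alkene.
The molecule carries a vinyl group (-CH=CH2), whose atoms satisfy every constraint of the query, so the pattern matches.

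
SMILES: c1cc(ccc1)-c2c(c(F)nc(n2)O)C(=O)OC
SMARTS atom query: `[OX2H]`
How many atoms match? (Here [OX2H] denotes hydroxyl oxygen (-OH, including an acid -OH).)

The query [OX2H] means: aliphatic oxygen with two connections, one of which is H — an -OH oxygen.
Check the 18 heavy atoms by environment: 2× n (aromatic, H0, X2) → no; 5× c (aromatic, H0, X3) → no; 1× C (H0, X3) → no; 1× O (H0, X1) → no; 1× O (H0, X2) → no; 1× C (H3, X4) → no; 1× O (H1, X2) → match; 1× F (H0, X1) → no; 5× c (aromatic, H1, X3) → no.
That gives 1 matching atom.

1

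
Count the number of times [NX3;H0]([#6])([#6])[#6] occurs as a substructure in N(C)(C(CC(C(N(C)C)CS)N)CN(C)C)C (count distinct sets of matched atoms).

3

[NX3;H0]([#6])([#6])[#6] is the SMARTS for a tertiary amine: a trivalent nitrogen with no H, bonded to three carbons.
The molecule carries 3 separate instances of a dimethylamino group (-N(CH3)2) meeting every constraint; each maps to a distinct set of atoms, giving 3 matches.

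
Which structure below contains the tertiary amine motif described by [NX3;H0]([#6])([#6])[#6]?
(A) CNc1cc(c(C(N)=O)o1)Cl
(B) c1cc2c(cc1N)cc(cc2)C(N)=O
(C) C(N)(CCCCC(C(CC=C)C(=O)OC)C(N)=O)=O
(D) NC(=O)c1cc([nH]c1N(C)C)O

[NX3;H0]([#6])([#6])[#6] describes a trivalent nitrogen with no H, bonded to three carbons (a tertiary amine).
(A) has a primary amide (-C(=O)NH2) but the amide nitrogen has H2 and only one carbon neighbour.
(B) has a primary amino group (-NH2) but the nitrogen has H2, not H0 with three carbons.
(C) has a primary amide (-C(=O)NH2) but the amide nitrogen has H2 and only one carbon neighbour.
(D) contains a dimethylamino group (-N(CH3)2), which satisfies every atom and bond constraint.
So the answer is (D).

D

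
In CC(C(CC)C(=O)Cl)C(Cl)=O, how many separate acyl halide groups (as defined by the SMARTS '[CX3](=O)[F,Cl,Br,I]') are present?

2

[CX3](=O)[F,Cl,Br,I] is the SMARTS for an acyl halide: a carbonyl carbon bonded to a halogen.
The molecule carries 2 separate instances of an acyl chloride (-C(=O)Cl) meeting every constraint; each maps to a distinct set of atoms, giving 2 matches.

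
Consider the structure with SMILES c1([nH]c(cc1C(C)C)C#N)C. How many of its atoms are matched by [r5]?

The query [r5] means: r5 matches atoms in a five-membered ring.
Check the 11 heavy atoms by environment: 1× n (aromatic, in 5-ring) → match; 4× c (aromatic, in 5-ring) → match; 5× C (acyclic) → no; 1× N (acyclic) → no.
Summing the matching environments: 1 + 4 = 5 matching atoms.

5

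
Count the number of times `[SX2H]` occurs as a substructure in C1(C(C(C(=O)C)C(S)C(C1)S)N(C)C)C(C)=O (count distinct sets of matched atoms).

2

[SX2H] is the SMARTS for a thiol: an aliphatic sulfur with two connections, one being H.
The molecule carries 2 separate instances of a thiol (-SH) meeting every constraint; each maps to a distinct set of atoms, giving 2 matches.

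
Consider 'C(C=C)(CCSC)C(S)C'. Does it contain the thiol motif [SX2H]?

The pattern [SX2H] describes an aliphatic sulfur with two connections, one being H — a thiol.
The molecule carries a thiol (-SH), whose atoms satisfy every constraint of the query, so the pattern matches.

Yes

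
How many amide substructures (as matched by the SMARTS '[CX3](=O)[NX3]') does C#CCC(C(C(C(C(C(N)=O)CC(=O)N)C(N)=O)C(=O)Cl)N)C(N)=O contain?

4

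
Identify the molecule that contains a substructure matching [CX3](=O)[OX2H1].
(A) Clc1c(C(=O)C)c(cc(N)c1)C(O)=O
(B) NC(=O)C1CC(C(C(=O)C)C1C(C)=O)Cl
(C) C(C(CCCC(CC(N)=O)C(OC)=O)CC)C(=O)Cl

A

[CX3](=O)[OX2H1] describes an sp2 carbon double-bonded to O and single-bonded to an -OH oxygen (a carboxylic acid).
(A) contains a carboxylic acid group (-C(=O)OH), which satisfies every atom and bond constraint.
(B) has a primary amide (-C(=O)NH2) but the carbonyl is bonded to N, not to an -OH oxygen.
(C) has an acyl chloride (-C(=O)Cl) but the carbonyl is bonded to Cl, not to an -OH oxygen.
So the answer is (A).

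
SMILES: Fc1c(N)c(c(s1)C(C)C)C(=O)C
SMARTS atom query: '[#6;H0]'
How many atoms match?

The query [#6;H0] means: any carbon with no attached hydrogen.
Check the 13 heavy atoms by environment: 1× s (aromatic, H0) → no; 4× c (aromatic, H0) → match; 1× N (H2) → no; 1× C (H0) → match; 1× O (H0) → no; 3× C (H3) → no; 1× F (H0) → no; 1× C (H1) → no.
Summing the matching environments: 4 + 1 = 5 matching atoms.

5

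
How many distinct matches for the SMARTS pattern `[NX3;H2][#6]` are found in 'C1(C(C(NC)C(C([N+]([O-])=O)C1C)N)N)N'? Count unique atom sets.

[NX3;H2][#6] is the SMARTS for a primary amine: a trivalent nitrogen with two H attached to carbon.
The molecule carries 3 separate instances of a primary amino group (-NH2) meeting every constraint; each maps to a distinct set of atoms, giving 3 matches.

3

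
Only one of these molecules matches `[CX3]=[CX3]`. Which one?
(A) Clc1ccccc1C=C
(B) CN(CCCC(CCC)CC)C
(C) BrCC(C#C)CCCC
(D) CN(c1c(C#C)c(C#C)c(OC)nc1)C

A

[CX3]=[CX3] describes a non-aromatic C=C double bond between two sp2 carbons (an alkene).
(A) contains a vinyl group (-CH=CH2), which satisfies every atom and bond constraint.
(B) has an ethyl group (-CH2CH3) but its C-C bond is a single bond between CX4 carbons, not CX3=CX3.
(C) has an ethynyl group (-C#CH) but the C-C bond is a triple bond, not a double bond.
(D) has an ethynyl group (-C#CH) but the C-C bond is a triple bond, not a double bond.
So the answer is (A).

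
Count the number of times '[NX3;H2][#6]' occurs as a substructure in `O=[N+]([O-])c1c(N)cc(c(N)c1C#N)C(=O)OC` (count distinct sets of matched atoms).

2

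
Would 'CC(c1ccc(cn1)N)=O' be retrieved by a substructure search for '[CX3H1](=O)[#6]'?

No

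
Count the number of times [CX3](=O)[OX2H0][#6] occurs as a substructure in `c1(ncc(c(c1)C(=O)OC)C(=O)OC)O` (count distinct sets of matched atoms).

2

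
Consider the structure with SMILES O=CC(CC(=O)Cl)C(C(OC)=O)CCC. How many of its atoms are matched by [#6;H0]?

2

Check the 15 heavy atoms by environment: 3× C (H2) → no; 3× C (H1) → no; 2× C (H0) → match; 4× O (H0) → no; 1× Cl (H0) → no; 2× C (H3) → no.
That gives 2 matching atoms.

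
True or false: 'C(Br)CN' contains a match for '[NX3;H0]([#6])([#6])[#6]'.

False

The pattern [NX3;H0]([#6])([#6])[#6] describes a trivalent nitrogen with no H, bonded to three carbons — a tertiary amine.
The closest candidate here is a primary amino group (-NH2), but the nitrogen has H2, not H0 with three carbons. No other fragment satisfies the full query, so there is no match.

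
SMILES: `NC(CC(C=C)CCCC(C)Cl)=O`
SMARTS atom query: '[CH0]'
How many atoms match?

1

The query [CH0] means: aliphatic carbon with no attached hydrogen.
Check the 13 heavy atoms by environment: 5× C (H2) → no; 3× C (H1) → no; 1× C (H3) → no; 1× C (H0) → match; 1× O (H0) → no; 1× N (H2) → no; 1× Cl (H0) → no.
That gives 1 matching atom.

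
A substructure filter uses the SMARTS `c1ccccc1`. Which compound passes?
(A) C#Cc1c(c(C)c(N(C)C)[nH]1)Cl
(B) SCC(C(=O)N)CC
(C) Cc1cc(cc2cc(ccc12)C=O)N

c1ccccc1 describes six aromatic carbons in a ring (a benzene ring).
(A) has a methyl group (-CH3) but no six-membered all-carbon aromatic ring is present.
(B) has a methyl group (-CH3) but no six-membered all-carbon aromatic ring is present.
(C) contains the required atom environment, so the pattern matches.
So the answer is (C).

C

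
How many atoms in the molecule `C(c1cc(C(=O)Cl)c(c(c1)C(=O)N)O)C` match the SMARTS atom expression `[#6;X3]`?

8

The query [#6;X3] means: any carbon (aromatic or not) with three total connections.
Check the 15 heavy atoms by environment: 6× c (aromatic, X3) → match; 2× C (X3) → match; 2× O (X1) → no; 1× N (X3) → no; 1× Cl (X1) → no; 2× C (X4) → no; 1× O (X2) → no.
Summing the matching environments: 6 + 2 = 8 matching atoms.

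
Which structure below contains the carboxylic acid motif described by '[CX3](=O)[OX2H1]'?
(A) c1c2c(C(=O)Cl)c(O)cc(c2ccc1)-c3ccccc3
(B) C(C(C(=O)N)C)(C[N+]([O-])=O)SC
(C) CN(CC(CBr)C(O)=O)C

C

[CX3](=O)[OX2H1] describes an sp2 carbon double-bonded to O and single-bonded to an -OH oxygen (a carboxylic acid).
(A) has an acyl chloride (-C(=O)Cl) but the carbonyl is bonded to Cl, not to an -OH oxygen.
(B) has a primary amide (-C(=O)NH2) but the carbonyl is bonded to N, not to an -OH oxygen.
(C) contains a carboxylic acid group (-C(=O)OH), which satisfies every atom and bond constraint.
So the answer is (C).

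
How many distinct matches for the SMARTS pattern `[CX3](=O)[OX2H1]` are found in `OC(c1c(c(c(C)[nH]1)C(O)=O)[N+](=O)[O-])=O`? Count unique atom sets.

2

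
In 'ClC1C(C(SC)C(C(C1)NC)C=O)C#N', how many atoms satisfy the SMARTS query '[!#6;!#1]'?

The query [!#6;!#1] means: not carbon and not hydrogen — any heteroatom.
Check the 15 heavy atoms by environment: 10× C → no; 2× N → match; 1× Cl → match; 1× S → match; 1× O → match.
Summing the matching environments: 2 + 1 + 1 + 1 = 5 matching atoms.

5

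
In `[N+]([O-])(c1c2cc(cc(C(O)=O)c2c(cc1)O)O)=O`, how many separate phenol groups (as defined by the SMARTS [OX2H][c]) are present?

2

[OX2H][c] is the SMARTS for a phenol: a hydroxyl oxygen attached to an aromatic carbon.
The molecule carries 2 separate instances of a hydroxyl group (-OH) meeting every constraint; each maps to a distinct set of atoms, giving 2 matches.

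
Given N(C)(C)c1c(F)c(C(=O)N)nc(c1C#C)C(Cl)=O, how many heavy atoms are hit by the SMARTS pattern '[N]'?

The query [N] means: uppercase N matches aliphatic (non-aromatic) nitrogen only.
Check the 18 heavy atoms by environment: 1× n (aromatic) → no; 5× c (aromatic) → no; 2× N → match; 6× C → no; 2× O → no; 1× Cl → no; 1× F → no.
That gives 2 matching atoms.

2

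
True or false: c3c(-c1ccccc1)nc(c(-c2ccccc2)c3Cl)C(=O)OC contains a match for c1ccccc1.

The pattern c1ccccc1 describes six aromatic carbons in a ring — a benzene ring.
The molecule carries a phenyl ring, whose atoms satisfy every constraint of the query, so the pattern matches.

True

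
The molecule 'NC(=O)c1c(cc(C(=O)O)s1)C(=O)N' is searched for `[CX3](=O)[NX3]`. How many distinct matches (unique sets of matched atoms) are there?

[CX3](=O)[NX3] is the SMARTS for an amide: a carbonyl carbon bonded to a trivalent nitrogen.
The molecule carries 2 separate instances of a primary amide (-C(=O)NH2) meeting every constraint; each maps to a distinct set of atoms, giving 2 matches.

2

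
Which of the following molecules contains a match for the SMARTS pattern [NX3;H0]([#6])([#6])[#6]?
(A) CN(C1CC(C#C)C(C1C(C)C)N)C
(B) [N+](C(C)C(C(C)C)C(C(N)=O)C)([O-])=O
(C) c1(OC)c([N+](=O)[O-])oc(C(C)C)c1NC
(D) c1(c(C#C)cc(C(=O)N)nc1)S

A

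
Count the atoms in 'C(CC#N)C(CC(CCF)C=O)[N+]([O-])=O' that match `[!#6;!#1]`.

6

The query [!#6;!#1] means: not carbon and not hydrogen — any heteroatom.
Check the 15 heavy atoms by environment: 9× C → no; 1× F → match; 2× O → match; 1× N (charge +1) → match; 1× O (charge -1) → match; 1× N → match.
Summing the matching environments: 1 + 2 + 1 + 1 + 1 = 6 matching atoms.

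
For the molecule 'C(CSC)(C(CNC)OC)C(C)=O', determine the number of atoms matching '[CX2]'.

Check the 13 heavy atoms by environment: 8× C (X4) → no; 1× S (X2) → no; 1× C (X3) → no; 1× O (X1) → no; 1× N (X3) → no; 1× O (X2) → no.
No environment satisfies the query, so 0 matching atoms.

0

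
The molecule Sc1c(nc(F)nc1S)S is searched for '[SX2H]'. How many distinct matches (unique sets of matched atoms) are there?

[SX2H] is the SMARTS for a thiol: an aliphatic sulfur with two connections, one being H.
The molecule carries 3 separate instances of a thiol (-SH) meeting every constraint; each maps to a distinct set of atoms, giving 3 matches.

3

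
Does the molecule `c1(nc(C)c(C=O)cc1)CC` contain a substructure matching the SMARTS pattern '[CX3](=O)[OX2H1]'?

No

The pattern [CX3](=O)[OX2H1] describes an sp2 carbon double-bonded to O and single-bonded to an -OH oxygen — a carboxylic acid.
The closest candidate here is an aldehyde (-CHO), but there is no singly-bonded oxygen on the carbonyl carbon. No other fragment satisfies the full query, so there is no match.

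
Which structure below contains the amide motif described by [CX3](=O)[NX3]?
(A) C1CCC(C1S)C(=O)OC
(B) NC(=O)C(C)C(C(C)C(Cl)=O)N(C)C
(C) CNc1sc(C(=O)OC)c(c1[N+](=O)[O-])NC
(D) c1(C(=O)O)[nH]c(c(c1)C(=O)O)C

[CX3](=O)[NX3] describes a carbonyl carbon bonded to a trivalent nitrogen (an amide).
(A) has a methyl-ester group (-C(=O)OCH3) but the carbonyl is bonded to O, not to an NX3 nitrogen.
(B) contains a primary amide (-C(=O)NH2), which satisfies every atom and bond constraint.
(C) has a methyl-ester group (-C(=O)OCH3) but the carbonyl is bonded to O, not to an NX3 nitrogen.
(D) has a carboxylic acid group (-C(=O)OH) but the carbonyl is bonded to O, not to an NX3 nitrogen.
So the answer is (B).

B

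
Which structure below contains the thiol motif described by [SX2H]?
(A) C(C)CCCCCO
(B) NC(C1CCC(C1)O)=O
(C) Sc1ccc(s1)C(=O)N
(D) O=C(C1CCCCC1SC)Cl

C

[SX2H] describes an aliphatic sulfur with two connections, one being H (a thiol).
(A) has a hydroxyl group (-OH) but it is an -OH, not an -SH.
(B) has a hydroxyl group (-OH) but it is an -OH, not an -SH.
(C) contains a thiol (-SH), which satisfies every atom and bond constraint.
(D) has a methylthio ether (-SCH3) but the sulfur has H0 (bonded to two carbons), not H1.
So the answer is (C).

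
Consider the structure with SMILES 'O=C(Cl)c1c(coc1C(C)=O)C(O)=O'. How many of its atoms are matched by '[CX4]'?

The query [CX4] means: C with X4: aliphatic carbon with exactly 4 total connections (bonds + H).
Check the 14 heavy atoms by environment: 1× o (aromatic, X2) → no; 4× c (aromatic, X3) → no; 3× C (X3) → no; 3× O (X1) → no; 1× C (X4) → match; 1× O (X2) → no; 1× Cl (X1) → no.
That gives 1 matching atom.

1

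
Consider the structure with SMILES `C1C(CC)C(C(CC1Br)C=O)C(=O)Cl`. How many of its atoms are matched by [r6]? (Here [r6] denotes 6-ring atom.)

The query [r6] means: r6 matches atoms in a six-membered ring.
Check the 14 heavy atoms by environment: 6× C (in 6-ring) → match; 1× Br (acyclic) → no; 4× C (acyclic) → no; 2× O (acyclic) → no; 1× Cl (acyclic) → no.
That gives 6 matching atoms.

6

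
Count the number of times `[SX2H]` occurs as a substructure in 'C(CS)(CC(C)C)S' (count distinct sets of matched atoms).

[SX2H] is the SMARTS for a thiol: an aliphatic sulfur with two connections, one being H.
The molecule carries 2 separate instances of a thiol (-SH) meeting every constraint; each maps to a distinct set of atoms, giving 2 matches.

2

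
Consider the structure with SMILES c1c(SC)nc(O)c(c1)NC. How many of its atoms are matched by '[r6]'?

6

The query [r6] means: r6 matches atoms in a six-membered ring.
Check the 11 heavy atoms by environment: 1× n (aromatic, in 6-ring) → match; 5× c (aromatic, in 6-ring) → match; 1× S (acyclic) → no; 2× C (acyclic) → no; 1× N (acyclic) → no; 1× O (acyclic) → no.
Summing the matching environments: 1 + 5 = 6 matching atoms.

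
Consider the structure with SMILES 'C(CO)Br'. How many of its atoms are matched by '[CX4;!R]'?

2

Check the 4 heavy atoms by environment: 2× C (X4, acyclic) → match; 1× O (X2, acyclic) → no; 1× Br (X1, acyclic) → no.
That gives 2 matching atoms.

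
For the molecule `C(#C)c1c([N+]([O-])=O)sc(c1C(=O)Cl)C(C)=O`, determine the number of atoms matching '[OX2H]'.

Check the 16 heavy atoms by environment: 1× s (aromatic, H0, X2) → no; 4× c (aromatic, H0, X3) → no; 1× N (charge +1, H0, X3) → no; 1× O (charge -1, H0, X1) → no; 3× O (H0, X1) → no; 2× C (H0, X3) → no; 1× Cl (H0, X1) → no; 1× C (H3, X4) → no; 1× C (H0, X2) → no; 1× C (H1, X2) → no.
No environment satisfies the query, so 0 matching atoms.

0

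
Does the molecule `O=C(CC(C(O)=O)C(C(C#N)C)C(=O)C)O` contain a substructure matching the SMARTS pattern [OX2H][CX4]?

The pattern [OX2H][CX4] describes a hydroxyl oxygen bound to an sp3 (X4) carbon — an aliphatic alcohol.
The closest candidate here is a carboxylic acid group (-C(=O)OH), but the -OH is on a CX3 carbonyl carbon, not a CX4 carbon. No other fragment satisfies the full query, so there is no match.

No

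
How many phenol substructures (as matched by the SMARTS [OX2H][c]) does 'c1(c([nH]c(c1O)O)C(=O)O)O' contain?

[OX2H][c] is the SMARTS for a phenol: a hydroxyl oxygen attached to an aromatic carbon.
The molecule carries 3 separate instances of a hydroxyl group (-OH) meeting every constraint; each maps to a distinct set of atoms, giving 3 matches.

3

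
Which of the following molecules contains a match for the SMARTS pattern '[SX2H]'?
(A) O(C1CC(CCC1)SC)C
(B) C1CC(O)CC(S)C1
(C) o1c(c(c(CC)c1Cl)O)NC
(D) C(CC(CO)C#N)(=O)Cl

B

[SX2H] describes an aliphatic sulfur with two connections, one being H (a thiol).
(A) has a methylthio ether (-SCH3) but the sulfur has H0 (bonded to two carbons), not H1.
(B) contains a thiol (-SH), which satisfies every atom and bond constraint.
(C) has a hydroxyl group (-OH) but it is an -OH, not an -SH.
(D) has a hydroxyl group (-OH) but it is an -OH, not an -SH.
So the answer is (B).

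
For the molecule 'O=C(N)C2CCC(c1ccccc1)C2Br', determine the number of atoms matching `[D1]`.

The query [D1] means: atom with exactly one heavy-atom neighbour (degree 1).
Check the 15 heavy atoms by environment: 2× C (D2) → no; 4× C (D3) → no; 1× Br (D1) → match; 1× c (aromatic, D3) → no; 5× c (aromatic, D2) → no; 1× O (D1) → match; 1× N (D1) → match.
Summing the matching environments: 1 + 1 + 1 = 3 matching atoms.

3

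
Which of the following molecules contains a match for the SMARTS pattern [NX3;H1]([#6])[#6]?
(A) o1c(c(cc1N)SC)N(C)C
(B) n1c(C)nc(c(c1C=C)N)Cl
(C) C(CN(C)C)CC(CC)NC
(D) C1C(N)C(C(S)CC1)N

C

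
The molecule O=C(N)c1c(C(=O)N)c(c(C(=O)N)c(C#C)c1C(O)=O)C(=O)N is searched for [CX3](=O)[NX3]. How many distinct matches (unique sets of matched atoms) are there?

4

[CX3](=O)[NX3] is the SMARTS for an amide: a carbonyl carbon bonded to a trivalent nitrogen.
The molecule carries 4 separate instances of a primary amide (-C(=O)NH2) meeting every constraint; each maps to a distinct set of atoms, giving 4 matches.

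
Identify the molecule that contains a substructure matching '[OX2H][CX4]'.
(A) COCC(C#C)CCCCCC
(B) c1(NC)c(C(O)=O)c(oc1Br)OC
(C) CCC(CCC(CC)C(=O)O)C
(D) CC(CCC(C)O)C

[OX2H][CX4] describes a hydroxyl oxygen bound to an sp3 (X4) carbon (an aliphatic alcohol).
(A) has a methoxy ether (-OCH3) but the oxygen has H0 (ether), not H1.
(B) has a methoxy ether (-OCH3) but the oxygen has H0 (ether), not H1.
(C) has a carboxylic acid group (-C(=O)OH) but the -OH is on a CX3 carbonyl carbon, not a CX4 carbon.
(D) contains a hydroxyl group (-OH), which satisfies every atom and bond constraint.
So the answer is (D).

D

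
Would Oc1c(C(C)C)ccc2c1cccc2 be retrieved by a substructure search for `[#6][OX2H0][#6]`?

No

The pattern [#6][OX2H0][#6] describes an aliphatic oxygen bridging two carbons with no H on the oxygen — an ether.
The closest candidate here is a hydroxyl group (-OH), but the oxygen has H1, not H0 bridging two carbons. No other fragment satisfies the full query, so there is no match.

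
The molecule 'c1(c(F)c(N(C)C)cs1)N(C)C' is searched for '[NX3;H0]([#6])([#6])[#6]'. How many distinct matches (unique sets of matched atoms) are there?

[NX3;H0]([#6])([#6])[#6] is the SMARTS for a tertiary amine: a trivalent nitrogen with no H, bonded to three carbons.
The molecule carries 2 separate instances of a dimethylamino group (-N(CH3)2) meeting every constraint; each maps to a distinct set of atoms, giving 2 matches.

2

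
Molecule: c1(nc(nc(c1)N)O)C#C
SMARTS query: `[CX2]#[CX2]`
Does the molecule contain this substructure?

Yes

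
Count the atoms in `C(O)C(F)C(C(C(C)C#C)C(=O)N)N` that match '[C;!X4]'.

3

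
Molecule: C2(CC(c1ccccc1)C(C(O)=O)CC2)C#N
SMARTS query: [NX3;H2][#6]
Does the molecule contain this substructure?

The pattern [NX3;H2][#6] describes a trivalent nitrogen with two H attached to carbon — a primary amine.
The closest candidate here is a nitrile (-C#N), but the nitrogen is NX1 (triple-bonded), not NX3 with two H. No other fragment satisfies the full query, so there is no match.

No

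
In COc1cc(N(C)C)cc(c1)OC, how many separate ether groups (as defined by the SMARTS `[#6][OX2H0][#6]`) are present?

2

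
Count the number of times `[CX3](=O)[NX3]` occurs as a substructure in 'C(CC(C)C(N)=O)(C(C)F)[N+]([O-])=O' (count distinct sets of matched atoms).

[CX3](=O)[NX3] is the SMARTS for an amide: a carbonyl carbon bonded to a trivalent nitrogen.
Exactly one fragment in the molecule meets all constraints, giving 1 match.

1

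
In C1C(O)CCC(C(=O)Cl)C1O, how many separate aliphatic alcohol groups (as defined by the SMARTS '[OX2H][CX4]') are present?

2

[OX2H][CX4] is the SMARTS for an aliphatic alcohol: a hydroxyl oxygen bound to an sp3 (X4) carbon.
The molecule carries 2 separate instances of a hydroxyl group (-OH) meeting every constraint; each maps to a distinct set of atoms, giving 2 matches.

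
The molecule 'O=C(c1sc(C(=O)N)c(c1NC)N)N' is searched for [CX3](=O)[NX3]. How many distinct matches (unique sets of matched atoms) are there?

2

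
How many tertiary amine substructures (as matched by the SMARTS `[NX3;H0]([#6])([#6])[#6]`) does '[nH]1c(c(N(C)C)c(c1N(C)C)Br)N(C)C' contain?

3

[NX3;H0]([#6])([#6])[#6] is the SMARTS for a tertiary amine: a trivalent nitrogen with no H, bonded to three carbons.
The molecule carries 3 separate instances of a dimethylamino group (-N(CH3)2) meeting every constraint; each maps to a distinct set of atoms, giving 3 matches.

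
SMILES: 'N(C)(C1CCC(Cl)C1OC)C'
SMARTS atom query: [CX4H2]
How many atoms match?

The query [CX4H2] means: sp3 carbon (X4) with exactly two hydrogens.
Check the 11 heavy atoms by environment: 2× C (H2, X4) → match; 3× C (H1, X4) → no; 1× Cl (H0, X1) → no; 1× N (H0, X3) → no; 3× C (H3, X4) → no; 1× O (H0, X2) → no.
That gives 2 matching atoms.

2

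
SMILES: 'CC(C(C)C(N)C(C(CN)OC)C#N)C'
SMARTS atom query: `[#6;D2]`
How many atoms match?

2

Check the 15 heavy atoms by environment: 2× C (D2) → match; 5× C (D3) → no; 4× C (D1) → no; 3× N (D1) → no; 1× O (D2) → no.
That gives 2 matching atoms.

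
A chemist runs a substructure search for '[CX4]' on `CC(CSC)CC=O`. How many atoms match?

5

Check the 8 heavy atoms by environment: 5× C (X4) → match; 1× S (X2) → no; 1× C (X3) → no; 1× O (X1) → no.
That gives 5 matching atoms.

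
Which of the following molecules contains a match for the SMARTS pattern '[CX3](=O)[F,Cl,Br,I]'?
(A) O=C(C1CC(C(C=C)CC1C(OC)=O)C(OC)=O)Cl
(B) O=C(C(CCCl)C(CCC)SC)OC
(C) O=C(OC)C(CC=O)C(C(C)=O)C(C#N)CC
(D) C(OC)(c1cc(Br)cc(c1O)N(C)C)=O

A

[CX3](=O)[F,Cl,Br,I] describes a carbonyl carbon bonded to a halogen (an acyl halide).
(A) contains an acyl chloride (-C(=O)Cl), which satisfies every atom and bond constraint.
(B) has a methyl-ester group (-C(=O)OCH3) but the carbonyl is bonded to -O-C, not to a halogen.
(C) has a methyl-ester group (-C(=O)OCH3) but the carbonyl is bonded to -O-C, not to a halogen.
(D) has a methyl-ester group (-C(=O)OCH3) but the carbonyl is bonded to -O-C, not to a halogen.
So the answer is (A).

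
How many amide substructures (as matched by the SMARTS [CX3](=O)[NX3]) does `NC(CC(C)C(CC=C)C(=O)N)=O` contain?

[CX3](=O)[NX3] is the SMARTS for an amide: a carbonyl carbon bonded to a trivalent nitrogen.
The molecule carries 2 separate instances of a primary amide (-C(=O)NH2) meeting every constraint; each maps to a distinct set of atoms, giving 2 matches.

2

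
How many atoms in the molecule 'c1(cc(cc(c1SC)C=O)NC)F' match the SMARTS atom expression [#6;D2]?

3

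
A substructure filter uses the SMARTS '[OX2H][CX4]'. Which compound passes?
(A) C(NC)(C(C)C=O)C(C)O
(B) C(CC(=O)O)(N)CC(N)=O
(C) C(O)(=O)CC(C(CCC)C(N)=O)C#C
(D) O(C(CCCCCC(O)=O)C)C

A

[OX2H][CX4] describes a hydroxyl oxygen bound to an sp3 (X4) carbon (an aliphatic alcohol).
(A) contains a hydroxyl group (-OH), which satisfies every atom and bond constraint.
(B) has a carboxylic acid group (-C(=O)OH) but the -OH is on a CX3 carbonyl carbon, not a CX4 carbon.
(C) has a carboxylic acid group (-C(=O)OH) but the -OH is on a CX3 carbonyl carbon, not a CX4 carbon.
(D) has a carboxylic acid group (-C(=O)OH) but the -OH is on a CX3 carbonyl carbon, not a CX4 carbon.
So the answer is (A).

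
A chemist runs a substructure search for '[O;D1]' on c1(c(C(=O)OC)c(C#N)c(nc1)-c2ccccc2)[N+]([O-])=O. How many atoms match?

3

The query [O;D1] means: aliphatic oxygen bonded to exactly one heavy atom.
Check the 21 heavy atoms by environment: 1× n (aromatic, D2) → no; 5× c (aromatic, D3) → no; 6× c (aromatic, D2) → no; 1× C (D3) → no; 2× O (D1) → match; 1× O (D2) → no; 1× C (D1) → no; 1× N (charge +1, D3) → no; 1× O (charge -1, D1) → match; 1× C (D2) → no; 1× N (D1) → no.
Summing the matching environments: 2 + 1 = 3 matching atoms.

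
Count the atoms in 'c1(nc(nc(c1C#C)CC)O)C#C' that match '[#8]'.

1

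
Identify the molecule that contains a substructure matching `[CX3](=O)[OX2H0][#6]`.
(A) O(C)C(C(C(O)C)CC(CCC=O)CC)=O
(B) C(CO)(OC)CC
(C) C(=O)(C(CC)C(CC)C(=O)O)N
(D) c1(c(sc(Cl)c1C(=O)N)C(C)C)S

A

[CX3](=O)[OX2H0][#6] describes a carbonyl carbon bonded to an oxygen that is itself bonded to carbon (no H on that O) (an ester).
(A) contains a methyl-ester group (-C(=O)OCH3), which satisfies every atom and bond constraint.
(B) has a methoxy ether (-OCH3) but the ether oxygen is not adjacent to a C=O carbon.
(C) has a carboxylic acid group (-C(=O)OH) but the singly-bonded O carries H (OX2H1, not H0).
(D) has a primary amide (-C(=O)NH2) but the carbonyl is bonded to N, not to an O-C linkage.
So the answer is (A).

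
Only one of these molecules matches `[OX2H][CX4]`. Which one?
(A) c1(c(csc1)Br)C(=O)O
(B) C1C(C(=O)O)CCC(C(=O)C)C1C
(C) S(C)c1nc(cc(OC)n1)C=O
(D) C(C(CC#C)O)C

[OX2H][CX4] describes a hydroxyl oxygen bound to an sp3 (X4) carbon (an aliphatic alcohol).
(A) has a carboxylic acid group (-C(=O)OH) but the -OH is on a CX3 carbonyl carbon, not a CX4 carbon.
(B) has a carboxylic acid group (-C(=O)OH) but the -OH is on a CX3 carbonyl carbon, not a CX4 carbon.
(C) has a methoxy ether (-OCH3) but the oxygen has H0 (ether), not H1.
(D) contains a hydroxyl group (-OH), which satisfies every atom and bond constraint.
So the answer is (D).

D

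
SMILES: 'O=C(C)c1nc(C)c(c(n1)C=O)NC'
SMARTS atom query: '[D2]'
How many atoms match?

The query [D2] means: atom with exactly two heavy-atom neighbours.
Check the 14 heavy atoms by environment: 2× n (aromatic, D2) → match; 4× c (aromatic, D3) → no; 1× C (D3) → no; 2× O (D1) → no; 3× C (D1) → no; 1× C (D2) → match; 1× N (D2) → match.
Summing the matching environments: 2 + 1 + 1 = 4 matching atoms.

4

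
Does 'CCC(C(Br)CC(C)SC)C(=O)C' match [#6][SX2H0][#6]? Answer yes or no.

Yes

The pattern [#6][SX2H0][#6] describes an aliphatic sulfur bridging two carbons with no H on the sulfur — a thioether.
The molecule carries a methylthio ether (-SCH3), whose atoms satisfy every constraint of the query, so the pattern matches.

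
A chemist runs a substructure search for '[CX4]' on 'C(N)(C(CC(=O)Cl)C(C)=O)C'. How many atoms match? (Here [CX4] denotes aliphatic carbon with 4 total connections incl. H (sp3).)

5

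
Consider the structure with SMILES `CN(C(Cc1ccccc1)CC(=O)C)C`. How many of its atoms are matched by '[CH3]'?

3

The query [CH3] means: aliphatic carbon with exactly three hydrogens.
Check the 15 heavy atoms by environment: 2× C (H2) → no; 1× C (H1) → no; 1× C (H0) → no; 1× O (H0) → no; 3× C (H3) → match; 1× c (aromatic, H0) → no; 5× c (aromatic, H1) → no; 1× N (H0) → no.
That gives 3 matching atoms.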